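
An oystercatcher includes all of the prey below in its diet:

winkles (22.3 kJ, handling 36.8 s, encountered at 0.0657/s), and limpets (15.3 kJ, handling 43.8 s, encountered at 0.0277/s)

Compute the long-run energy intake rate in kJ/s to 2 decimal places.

R = (0.0657×22.3 + 0.0277×15.3) / (1 + 0.0657×36.8 + 0.0277×43.8) = 1.889/4.631 = 0.4079 kJ/s.

0.41 kJ/s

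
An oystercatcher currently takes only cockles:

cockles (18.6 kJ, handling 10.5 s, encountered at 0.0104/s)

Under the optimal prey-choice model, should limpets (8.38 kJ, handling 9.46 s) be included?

Yes

On cockles alone, R = ΣλE/(1+Σλh) = 0.1934/1.109 = 0.1744 kJ/s.
limpets: E/h = 8.38/9.46 = 0.8858 kJ/s.
Since 0.8858 > R, including limpets increases the long-run rate.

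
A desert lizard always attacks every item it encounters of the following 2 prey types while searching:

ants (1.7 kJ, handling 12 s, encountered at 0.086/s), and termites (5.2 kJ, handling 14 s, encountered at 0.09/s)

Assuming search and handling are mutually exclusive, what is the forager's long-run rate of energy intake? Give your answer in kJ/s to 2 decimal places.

0.19 kJ/s

R = (0.086×1.7 + 0.09×5.2) / (1 + 0.086×12 + 0.09×14) = 0.6142/3.292 = 0.1866 kJ/s.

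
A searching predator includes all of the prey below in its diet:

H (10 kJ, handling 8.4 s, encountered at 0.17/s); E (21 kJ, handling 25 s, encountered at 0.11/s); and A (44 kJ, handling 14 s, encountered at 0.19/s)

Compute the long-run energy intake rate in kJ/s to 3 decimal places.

R = Σλ_iE_i / (1 + Σλ_ih_i)
Numerator: 0.17×10 + 0.11×21 + 0.19×44 = 12.37
Denominator: 1 + 0.17×8.4 + 0.11×25 + 0.19×14 = 7.838
R = 12.37/7.838 = 1.578 kJ/s

1.578 kJ/s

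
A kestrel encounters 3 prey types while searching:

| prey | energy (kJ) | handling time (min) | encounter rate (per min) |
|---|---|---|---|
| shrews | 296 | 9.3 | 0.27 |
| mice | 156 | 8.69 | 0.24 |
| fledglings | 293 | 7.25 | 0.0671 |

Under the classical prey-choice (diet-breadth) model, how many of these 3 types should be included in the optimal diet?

2

Profitabilities (E/h, kJ/min): fledglings 40.4, shrews 31.8, mice 18. Add prey in this order while the next type's profitability exceeds the intake rate on those already taken.
Rate on top 1: 13.23. shrews: 31.8 > 13.23 → include.
Rate on top 2: 24.91. mice: 18 < 24.91 → exclude; stop.
Optimal diet: fledglings, shrews — 2 of 3 types.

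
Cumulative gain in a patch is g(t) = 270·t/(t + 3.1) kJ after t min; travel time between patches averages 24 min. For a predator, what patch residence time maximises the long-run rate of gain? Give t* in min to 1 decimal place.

By the marginal value theorem, leave when the instantaneous gain rate g'(t) equals the habitat-wide average g(t)/(T + t).
g'(t) = 270·3.1/(t + 3.1)². Setting 270·3.1/(t+3.1)² = 270t/[(t+3.1)(24+t)] gives 3.1(24+t) = t(t+3.1), so t² = 3.1×24 = 74.4.
t* = √74.4 = 8.626 min.

8.6 min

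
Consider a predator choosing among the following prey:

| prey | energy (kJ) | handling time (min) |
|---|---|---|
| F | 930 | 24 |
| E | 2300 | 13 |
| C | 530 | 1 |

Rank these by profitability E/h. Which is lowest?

In descending order of E/h:
C: 530/1 = 530 kJ/min
E: 2300/13 = 177 kJ/min
F: 930/24 = 38.8 kJ/min

F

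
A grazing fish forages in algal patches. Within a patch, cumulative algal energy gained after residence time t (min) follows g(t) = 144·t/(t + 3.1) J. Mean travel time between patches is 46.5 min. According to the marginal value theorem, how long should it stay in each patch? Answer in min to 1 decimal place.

12.0 min

By the marginal value theorem, leave when the instantaneous gain rate g'(t) equals the habitat-wide average g(t)/(T + t).
g'(t) = 144·3.1/(t + 3.1)². Setting 144·3.1/(t+3.1)² = 144t/[(t+3.1)(46.5+t)] gives 3.1(46.5+t) = t(t+3.1), so t² = 3.1×46.5 = 144.2.
t* = √144.2 = 12.01 min.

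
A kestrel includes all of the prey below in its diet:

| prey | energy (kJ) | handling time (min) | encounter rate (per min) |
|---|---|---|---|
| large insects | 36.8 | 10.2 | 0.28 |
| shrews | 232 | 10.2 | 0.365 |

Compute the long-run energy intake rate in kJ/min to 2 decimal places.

Energy encountered per unit search time: 0.28×36.8 + 0.365×232 = 94.98 kJ/min.
Handling time per unit search time: 0.28×10.2 + 0.365×10.2 = 6.579.
Rate = 94.98/(1 + 6.579) = 12.53 kJ/min.

12.53 kJ/min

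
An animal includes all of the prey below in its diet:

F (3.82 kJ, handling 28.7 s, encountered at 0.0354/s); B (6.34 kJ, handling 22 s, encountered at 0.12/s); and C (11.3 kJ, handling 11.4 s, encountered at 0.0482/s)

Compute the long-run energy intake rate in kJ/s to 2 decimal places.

Energy encountered per unit search time: 0.0354×3.82 + 0.12×6.34 + 0.0482×11.3 = 1.441 kJ/s.
Handling time per unit search time: 0.0354×28.7 + 0.12×22 + 0.0482×11.4 = 4.205.
Rate = 1.441/(1 + 4.205) = 0.2768 kJ/s.

0.28 kJ/s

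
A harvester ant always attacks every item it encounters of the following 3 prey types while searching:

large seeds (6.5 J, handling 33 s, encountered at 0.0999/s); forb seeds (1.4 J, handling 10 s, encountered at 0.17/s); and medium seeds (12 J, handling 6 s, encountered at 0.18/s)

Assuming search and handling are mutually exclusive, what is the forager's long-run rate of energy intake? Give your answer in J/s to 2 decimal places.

R = (0.0999×6.5 + 0.17×1.4 + 0.18×12) / (1 + 0.0999×33 + 0.17×10 + 0.18×6) = 3.047/7.077 = 0.4306 J/s.

0.43 J/s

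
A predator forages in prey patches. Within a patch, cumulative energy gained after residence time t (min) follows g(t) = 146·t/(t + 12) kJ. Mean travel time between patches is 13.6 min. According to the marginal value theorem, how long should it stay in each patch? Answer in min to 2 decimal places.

Maximise g(t)/(T+t): set derivative to zero → g'(t)(T+t) = g(t).
g'(t) = 146·12/(t + 12)². Setting 146·12/(t+12)² = 146t/[(t+12)(13.6+t)] gives 12(13.6+t) = t(t+12), so t² = 12×13.6 = 163.2.
t* = √163.2 = 12.77 min.

12.77 min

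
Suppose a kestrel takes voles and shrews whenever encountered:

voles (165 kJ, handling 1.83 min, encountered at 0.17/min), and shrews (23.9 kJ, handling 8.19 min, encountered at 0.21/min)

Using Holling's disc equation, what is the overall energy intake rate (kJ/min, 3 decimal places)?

10.910 kJ/min

R = Σλ_iE_i / (1 + Σλ_ih_i)
Numerator: 0.17×165 + 0.21×23.9 = 33.07
Denominator: 1 + 0.17×1.83 + 0.21×8.19 = 3.031
R = 33.07/3.031 = 10.91 kJ/min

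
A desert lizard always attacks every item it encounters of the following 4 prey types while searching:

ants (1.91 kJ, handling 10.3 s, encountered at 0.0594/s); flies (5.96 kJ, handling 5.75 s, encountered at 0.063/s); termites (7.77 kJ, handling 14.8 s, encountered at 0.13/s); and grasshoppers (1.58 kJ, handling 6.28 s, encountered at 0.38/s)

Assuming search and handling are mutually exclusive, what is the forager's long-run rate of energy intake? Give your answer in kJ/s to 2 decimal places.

0.33 kJ/s

R = (0.0594×1.91 + 0.063×5.96 + 0.13×7.77 + 0.38×1.58) / (1 + 0.0594×10.3 + 0.063×5.75 + 0.13×14.8 + 0.38×6.28) = 2.099/6.284 = 0.3341 kJ/s.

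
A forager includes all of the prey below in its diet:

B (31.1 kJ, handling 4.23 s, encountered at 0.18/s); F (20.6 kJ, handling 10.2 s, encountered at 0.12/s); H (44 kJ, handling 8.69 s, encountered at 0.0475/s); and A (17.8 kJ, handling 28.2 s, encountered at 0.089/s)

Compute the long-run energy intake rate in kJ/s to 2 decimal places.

Energy encountered per unit search time: 0.18×31.1 + 0.12×20.6 + 0.0475×44 + 0.089×17.8 = 11.74 kJ/s.
Handling time per unit search time: 0.18×4.23 + 0.12×10.2 + 0.0475×8.69 + 0.089×28.2 = 4.908.
Rate = 11.74/(1 + 4.908) = 1.988 kJ/s.

1.99 kJ/s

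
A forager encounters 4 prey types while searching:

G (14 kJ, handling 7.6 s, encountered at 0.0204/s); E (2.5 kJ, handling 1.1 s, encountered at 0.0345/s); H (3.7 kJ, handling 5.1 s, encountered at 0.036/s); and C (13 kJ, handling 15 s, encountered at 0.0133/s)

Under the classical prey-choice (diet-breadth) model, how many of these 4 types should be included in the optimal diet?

Rank by E/h (kJ/s): E 2.27, G 1.84, C 0.867, H 0.725. Include each in turn until the next type's E/h falls below the running intake rate.
Rate on top 1: 0.0831. G: 1.84 > 0.0831 → include.
Rate on top 2: 0.3117. C: 0.867 > 0.3117 → include.
Rate on top 3: 0.3912. H: 0.725 > 0.3912 → include.
Optimal diet: E, G, C, H — 4 of 4 types.

4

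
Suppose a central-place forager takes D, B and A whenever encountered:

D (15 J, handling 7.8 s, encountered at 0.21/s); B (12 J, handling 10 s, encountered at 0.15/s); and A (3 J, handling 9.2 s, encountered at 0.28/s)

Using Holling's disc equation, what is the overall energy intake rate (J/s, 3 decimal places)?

R = (0.21×15 + 0.15×12 + 0.28×3) / (1 + 0.21×7.8 + 0.15×10 + 0.28×9.2) = 5.79/6.714 = 0.8624 J/s.

0.862 J/s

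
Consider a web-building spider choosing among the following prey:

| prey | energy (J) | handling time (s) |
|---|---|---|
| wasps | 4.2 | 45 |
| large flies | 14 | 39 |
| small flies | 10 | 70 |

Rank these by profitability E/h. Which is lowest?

In descending order of E/h:
large flies: 14/39 = 0.359 J/s
small flies: 10/70 = 0.143 J/s
wasps: 4.2/45 = 0.0933 J/s

wasps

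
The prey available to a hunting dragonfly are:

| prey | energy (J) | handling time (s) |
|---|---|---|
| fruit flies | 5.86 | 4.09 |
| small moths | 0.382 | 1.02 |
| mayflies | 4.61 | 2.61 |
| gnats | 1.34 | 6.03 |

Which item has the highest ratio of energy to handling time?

mayflies

Profitability E/h (J/s): fruit flies = 5.86/4.09 = 1.43, small moths = 0.382/1.02 = 0.375, mayflies = 4.61/2.61 = 1.77, gnats = 1.34/6.03 = 0.222.
Ranked: mayflies > fruit flies > small moths > gnats.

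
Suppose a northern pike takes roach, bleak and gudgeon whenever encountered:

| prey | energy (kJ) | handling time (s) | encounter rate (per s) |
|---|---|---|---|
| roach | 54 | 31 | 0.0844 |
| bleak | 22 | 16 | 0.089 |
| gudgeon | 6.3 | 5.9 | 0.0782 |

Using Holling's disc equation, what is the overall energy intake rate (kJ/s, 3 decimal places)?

1.274 kJ/s

R = Σλ_iE_i / (1 + Σλ_ih_i)
Numerator: 0.0844×54 + 0.089×22 + 0.0782×6.3 = 7.008
Denominator: 1 + 0.0844×31 + 0.089×16 + 0.0782×5.9 = 5.502
R = 7.008/5.502 = 1.274 kJ/s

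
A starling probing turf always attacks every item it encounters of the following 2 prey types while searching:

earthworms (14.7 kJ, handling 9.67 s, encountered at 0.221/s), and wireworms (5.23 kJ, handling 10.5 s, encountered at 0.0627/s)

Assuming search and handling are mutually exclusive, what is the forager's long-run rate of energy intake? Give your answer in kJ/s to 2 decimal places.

Energy encountered per unit search time: 0.221×14.7 + 0.0627×5.23 = 3.577 kJ/s.
Handling time per unit search time: 0.221×9.67 + 0.0627×10.5 = 2.795.
Rate = 3.577/(1 + 2.795) = 0.9424 kJ/s.

0.94 kJ/s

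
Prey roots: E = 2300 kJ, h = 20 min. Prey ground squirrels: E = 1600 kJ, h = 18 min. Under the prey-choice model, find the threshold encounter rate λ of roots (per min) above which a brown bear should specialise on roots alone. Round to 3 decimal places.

At the threshold, the rate on roots alone equals the profitability of ground squirrels: λ·2300/(1 + λ·20) = 1600/18 = 88.89.
Rearranging, λ(2300 − 88.89×20) = 88.89, so λ = 88.89/522.2 = 0.1702 per min.

0.170 per min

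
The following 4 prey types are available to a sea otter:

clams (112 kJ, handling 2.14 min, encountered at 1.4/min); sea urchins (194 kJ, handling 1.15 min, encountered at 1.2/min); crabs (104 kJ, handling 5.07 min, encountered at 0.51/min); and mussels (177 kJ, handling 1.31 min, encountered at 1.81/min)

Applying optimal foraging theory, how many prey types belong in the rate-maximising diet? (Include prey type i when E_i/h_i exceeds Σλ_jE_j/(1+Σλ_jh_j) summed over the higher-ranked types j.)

Profitabilities (E/h, kJ/min): sea urchins 169, mussels 135, clams 52.3, crabs 20.5. Add prey in this order while the next type's profitability exceeds the intake rate on those already taken.
Rate on top 1: 97.82. mussels: 135 > 97.82 → include.
Rate on top 2: 116.4. clams: 52.3 < 116.4 → exclude; stop.
Optimal diet: sea urchins, mussels — 2 of 4 types.

2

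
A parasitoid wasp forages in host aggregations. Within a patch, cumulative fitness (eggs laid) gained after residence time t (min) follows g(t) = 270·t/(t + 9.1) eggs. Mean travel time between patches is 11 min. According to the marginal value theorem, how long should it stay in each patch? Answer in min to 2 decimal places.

By the marginal value theorem, leave when the instantaneous gain rate g'(t) equals the habitat-wide average g(t)/(T + t).
g'(t) = 270·9.1/(t + 9.1)². Setting 270·9.1/(t+9.1)² = 270t/[(t+9.1)(11+t)] gives 9.1(11+t) = t(t+9.1), so t² = 9.1×11 = 100.1.
t* = √100.1 = 10 min.

10.00 min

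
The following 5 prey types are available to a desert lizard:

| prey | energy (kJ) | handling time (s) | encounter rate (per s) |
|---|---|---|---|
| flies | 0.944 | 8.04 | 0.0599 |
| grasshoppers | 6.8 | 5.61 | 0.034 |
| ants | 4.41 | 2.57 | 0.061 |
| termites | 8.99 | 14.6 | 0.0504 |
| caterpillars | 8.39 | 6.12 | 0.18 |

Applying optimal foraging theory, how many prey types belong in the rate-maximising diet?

E/h in descending order: ants 1.72, caterpillars 1.37, grasshoppers 1.21, termites 0.616, flies 0.117 kJ/s. The optimal diet is the largest prefix of this list for which every included type satisfies E_i/h_i > R on the types above it.
Rate on top 1: 0.2326. caterpillars: 1.37 > 0.2326 → include.
Rate on top 2: 0.7878. grasshoppers: 1.21 > 0.7878 → include.
Rate on top 3: 0.8209. termites: 0.616 < 0.8209 → exclude; stop.
Optimal diet: ants, caterpillars, grasshoppers — 3 of 5 types.

3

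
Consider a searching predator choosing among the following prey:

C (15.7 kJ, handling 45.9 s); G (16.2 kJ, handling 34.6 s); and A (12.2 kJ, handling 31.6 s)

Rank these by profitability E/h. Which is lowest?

In descending order of E/h:
G: 16.2/34.6 = 0.468 kJ/s
A: 12.2/31.6 = 0.386 kJ/s
C: 15.7/45.9 = 0.342 kJ/s

C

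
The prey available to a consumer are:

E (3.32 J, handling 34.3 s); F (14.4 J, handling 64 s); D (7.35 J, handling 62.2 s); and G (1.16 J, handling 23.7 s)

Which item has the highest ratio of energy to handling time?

Profitability E/h (J/s): E = 3.32/34.3 = 0.0968, F = 14.4/64 = 0.225, D = 7.35/62.2 = 0.118, G = 1.16/23.7 = 0.0489.
Ranked: F > D > E > G.

F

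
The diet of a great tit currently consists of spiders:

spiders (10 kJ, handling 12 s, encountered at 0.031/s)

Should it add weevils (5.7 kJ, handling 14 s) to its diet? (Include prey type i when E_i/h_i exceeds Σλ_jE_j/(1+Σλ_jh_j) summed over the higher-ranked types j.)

Intake rate on the current diet: R = (0.031×10) / (1 + 0.031×12) = 0.31/1.372 = 0.2259 kJ/s.
weevils: E/h = 5.7/14 = 0.4071 kJ/s.
0.4071 > 0.2259, so adding weevils raises the average — include it.

Yes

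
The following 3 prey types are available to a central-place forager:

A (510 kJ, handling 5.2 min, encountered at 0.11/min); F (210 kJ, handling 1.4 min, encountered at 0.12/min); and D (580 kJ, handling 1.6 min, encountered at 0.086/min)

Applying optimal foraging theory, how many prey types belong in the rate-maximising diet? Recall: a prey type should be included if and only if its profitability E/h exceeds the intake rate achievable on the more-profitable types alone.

3

Rank by E/h (kJ/min): D 362, F 150, A 98.1. Include each in turn until the next type's E/h falls below the running intake rate.
Rate on top 1: 43.85. F: 150 > 43.85 → include.
Rate on top 2: 57.51. A: 98.1 > 57.51 → include.
Optimal diet: D, F, A — 3 of 3 types.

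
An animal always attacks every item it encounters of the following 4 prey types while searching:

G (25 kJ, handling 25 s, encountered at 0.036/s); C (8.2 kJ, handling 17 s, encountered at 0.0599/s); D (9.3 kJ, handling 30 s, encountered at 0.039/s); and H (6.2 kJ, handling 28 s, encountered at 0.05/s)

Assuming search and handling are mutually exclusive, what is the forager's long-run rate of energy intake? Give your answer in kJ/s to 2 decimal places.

0.38 kJ/s

Energy encountered per unit search time: 0.036×25 + 0.0599×8.2 + 0.039×9.3 + 0.05×6.2 = 2.064 kJ/s.
Handling time per unit search time: 0.036×25 + 0.0599×17 + 0.039×30 + 0.05×28 = 4.488.
Rate = 2.064/(1 + 4.488) = 0.3761 kJ/s.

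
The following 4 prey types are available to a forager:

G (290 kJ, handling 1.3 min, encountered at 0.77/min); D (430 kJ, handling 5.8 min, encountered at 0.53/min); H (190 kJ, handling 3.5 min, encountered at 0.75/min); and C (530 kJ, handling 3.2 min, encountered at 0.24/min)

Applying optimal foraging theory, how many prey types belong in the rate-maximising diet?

2

Profitabilities (E/h, kJ/min): G 223, C 166, D 74.1, H 54.3. Add prey in this order while the next type's profitability exceeds the intake rate on those already taken.
Rate on top 1: 111.6. C: 166 > 111.6 → include.
Rate on top 2: 126.6. D: 74.1 < 126.6 → exclude; stop.
Optimal diet: G, C — 2 of 4 types.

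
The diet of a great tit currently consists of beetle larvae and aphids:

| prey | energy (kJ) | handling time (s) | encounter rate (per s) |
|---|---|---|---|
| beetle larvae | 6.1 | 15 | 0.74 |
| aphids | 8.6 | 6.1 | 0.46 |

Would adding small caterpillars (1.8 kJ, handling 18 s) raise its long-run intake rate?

No

On beetle larvae and aphids alone, R = ΣλE/(1+Σλh) = 8.47/14.91 = 0.5682 kJ/s.
small caterpillars: E/h = 1.8/18 = 0.1 kJ/s.
Since 0.1 < R, time spent handling small caterpillars is better spent searching.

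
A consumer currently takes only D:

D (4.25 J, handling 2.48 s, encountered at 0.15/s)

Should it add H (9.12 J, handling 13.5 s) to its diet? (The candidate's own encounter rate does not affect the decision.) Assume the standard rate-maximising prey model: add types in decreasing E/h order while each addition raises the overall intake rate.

Intake rate on the current diet: R = (0.15×4.25) / (1 + 0.15×2.48) = 0.6375/1.372 = 0.4647 J/s.
H: E/h = 9.12/13.5 = 0.6756 J/s.
Since 0.6756 > R, including H increases the long-run rate.

Yes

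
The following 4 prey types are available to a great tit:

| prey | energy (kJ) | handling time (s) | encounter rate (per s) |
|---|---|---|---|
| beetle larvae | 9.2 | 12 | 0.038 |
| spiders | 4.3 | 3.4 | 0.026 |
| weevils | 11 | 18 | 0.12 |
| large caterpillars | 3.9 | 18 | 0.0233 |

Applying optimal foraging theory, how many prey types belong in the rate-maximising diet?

3

E/h in descending order: spiders 1.26, beetle larvae 0.767, weevils 0.611, large caterpillars 0.217 kJ/s. The optimal diet is the largest prefix of this list for which every included type satisfies E_i/h_i > R on the types above it.
Rate on top 1: 0.1027. beetle larvae: 0.767 > 0.1027 → include.
Rate on top 2: 0.2988. weevils: 0.611 > 0.2988 → include.
Rate on top 3: 0.4809. large caterpillars: 0.217 < 0.4809 → exclude; stop.
Optimal diet: spiders, beetle larvae, weevils — 3 of 4 types.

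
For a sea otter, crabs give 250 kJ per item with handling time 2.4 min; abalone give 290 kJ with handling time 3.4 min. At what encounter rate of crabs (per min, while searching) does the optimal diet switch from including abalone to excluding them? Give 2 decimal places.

1.88 per min

The zero-one rule: include abalone iff E₂/h₂ > λE₁/(1+λh₁). Equality gives the switch point.
λE₁h₂ = E₂ + λE₂h₁ ⇒ λ = E₂/(E₁h₂ − E₂h₁) = 290/(850 − 696) = 1.883 per min.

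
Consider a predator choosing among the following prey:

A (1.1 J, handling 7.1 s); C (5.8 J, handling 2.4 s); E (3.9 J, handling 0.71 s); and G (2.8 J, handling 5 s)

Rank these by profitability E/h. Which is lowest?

Profitability E/h (J/s): A = 1.1/7.1 = 0.155, C = 5.8/2.4 = 2.42, E = 3.9/0.71 = 5.49, G = 2.8/5 = 0.56.
Ranked: E > C > G > A.

A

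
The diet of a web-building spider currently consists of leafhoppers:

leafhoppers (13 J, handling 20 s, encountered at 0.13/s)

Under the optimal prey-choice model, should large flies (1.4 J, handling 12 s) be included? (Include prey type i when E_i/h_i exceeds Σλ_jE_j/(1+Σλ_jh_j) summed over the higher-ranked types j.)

No

Current rate: (0.13×13)/(1 + 0.13×20) = 0.4694 J/s.
large flies: E/h = 1.4/12 = 0.1167 J/s.
0.1167 < 0.4694, so adding large flies would lower the average — exclude it.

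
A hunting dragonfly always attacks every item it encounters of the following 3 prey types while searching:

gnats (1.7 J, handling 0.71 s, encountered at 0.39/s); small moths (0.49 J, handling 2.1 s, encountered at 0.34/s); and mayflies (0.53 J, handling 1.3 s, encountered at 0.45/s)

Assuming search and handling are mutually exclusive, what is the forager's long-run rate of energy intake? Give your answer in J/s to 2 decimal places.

0.41 J/s

R = Σλ_iE_i / (1 + Σλ_ih_i)
Numerator: 0.39×1.7 + 0.34×0.49 + 0.45×0.53 = 1.068
Denominator: 1 + 0.39×0.71 + 0.34×2.1 + 0.45×1.3 = 2.576
R = 1.068/2.576 = 0.4147 J/s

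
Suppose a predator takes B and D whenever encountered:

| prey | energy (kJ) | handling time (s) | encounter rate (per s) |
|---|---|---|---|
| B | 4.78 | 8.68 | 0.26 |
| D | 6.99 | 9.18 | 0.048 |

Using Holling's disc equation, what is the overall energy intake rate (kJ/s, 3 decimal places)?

R = Σλ_iE_i / (1 + Σλ_ih_i)
Numerator: 0.26×4.78 + 0.048×6.99 = 1.578
Denominator: 1 + 0.26×8.68 + 0.048×9.18 = 3.697
R = 1.578/3.697 = 0.4269 kJ/s

0.427 kJ/s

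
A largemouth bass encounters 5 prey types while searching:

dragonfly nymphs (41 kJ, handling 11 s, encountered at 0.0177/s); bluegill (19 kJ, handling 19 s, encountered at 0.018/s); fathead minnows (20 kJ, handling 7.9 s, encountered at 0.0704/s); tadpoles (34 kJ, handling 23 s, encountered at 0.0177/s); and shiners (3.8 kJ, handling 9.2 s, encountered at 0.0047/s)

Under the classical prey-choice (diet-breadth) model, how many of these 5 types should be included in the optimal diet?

3

E/h in descending order: dragonfly nymphs 3.73, fathead minnows 2.53, tadpoles 1.48, bluegill 1, shiners 0.413 kJ/s. The optimal diet is the largest prefix of this list for which every included type satisfies E_i/h_i > R on the types above it.
Rate on top 1: 0.6074. fathead minnows: 2.53 > 0.6074 → include.
Rate on top 2: 1.219. tadpoles: 1.48 > 1.219 → include.
Rate on top 3: 1.268. bluegill: 1 < 1.268 → exclude; stop.
Optimal diet: dragonfly nymphs, fathead minnows, tadpoles — 3 of 5 types.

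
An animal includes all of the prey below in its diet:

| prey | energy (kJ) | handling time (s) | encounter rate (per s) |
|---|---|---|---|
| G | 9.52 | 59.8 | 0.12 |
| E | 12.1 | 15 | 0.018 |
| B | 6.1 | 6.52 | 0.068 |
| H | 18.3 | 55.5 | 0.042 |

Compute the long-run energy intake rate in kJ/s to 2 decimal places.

R = (0.12×9.52 + 0.018×12.1 + 0.068×6.1 + 0.042×18.3) / (1 + 0.12×59.8 + 0.018×15 + 0.068×6.52 + 0.042×55.5) = 2.544/11.22 = 0.2267 kJ/s.

0.23 kJ/s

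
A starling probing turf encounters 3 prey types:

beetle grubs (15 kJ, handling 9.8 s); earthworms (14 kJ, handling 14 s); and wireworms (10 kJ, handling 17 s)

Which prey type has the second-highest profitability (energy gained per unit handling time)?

In descending order of E/h:
beetle grubs: 15/9.8 = 1.53 kJ/s
earthworms: 14/14 = 1 kJ/s
wireworms: 10/17 = 0.588 kJ/s

earthworms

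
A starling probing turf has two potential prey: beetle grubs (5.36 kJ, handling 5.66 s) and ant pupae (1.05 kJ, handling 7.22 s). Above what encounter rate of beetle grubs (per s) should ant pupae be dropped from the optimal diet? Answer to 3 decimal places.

Drop ant pupae once their profitability E₂/h₂ falls below the rate achievable on beetle grubs alone: E₂/h₂ = λE₁/(1 + λh₁).
Solve for λ: λE₁h₂ = E₂(1 + λh₁) → λ(E₁h₂ − E₂h₁) = E₂ → λ = E₂/(E₁h₂ − E₂h₁).
λ = 1.05/(5.36×7.22 − 1.05×5.66) = 1.05/32.76 = 0.03206 per s.

0.032 per s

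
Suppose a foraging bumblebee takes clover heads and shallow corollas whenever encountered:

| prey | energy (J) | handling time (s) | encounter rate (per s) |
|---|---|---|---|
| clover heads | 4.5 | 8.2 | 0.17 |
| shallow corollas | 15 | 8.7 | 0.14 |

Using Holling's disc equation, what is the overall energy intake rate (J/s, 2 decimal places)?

R = (0.17×4.5 + 0.14×15) / (1 + 0.17×8.2 + 0.14×8.7) = 2.865/3.612 = 0.7932 J/s.

0.79 J/s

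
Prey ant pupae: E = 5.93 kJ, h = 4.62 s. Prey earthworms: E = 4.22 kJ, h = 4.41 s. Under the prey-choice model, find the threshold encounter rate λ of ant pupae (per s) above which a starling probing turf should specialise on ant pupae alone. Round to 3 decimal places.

0.634 per s

At the threshold, the rate on ant pupae alone equals the profitability of earthworms: λ·5.93/(1 + λ·4.62) = 4.22/4.41 = 0.9569.
Rearranging, λ(5.93 − 0.9569×4.62) = 0.9569, so λ = 0.9569/1.509 = 0.6341 per s.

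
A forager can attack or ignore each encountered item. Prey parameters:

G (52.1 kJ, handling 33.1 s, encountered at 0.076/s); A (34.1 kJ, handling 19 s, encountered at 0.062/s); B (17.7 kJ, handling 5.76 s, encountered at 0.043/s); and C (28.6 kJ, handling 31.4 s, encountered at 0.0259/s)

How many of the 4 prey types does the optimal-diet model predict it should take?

3

Profitabilities (E/h, kJ/s): B 3.07, A 1.79, G 1.57, C 0.911. Add prey in this order while the next type's profitability exceeds the intake rate on those already taken.
Rate on top 1: 0.61. A: 1.79 > 0.61 → include.
Rate on top 2: 1.185. G: 1.57 > 1.185 → include.
Rate on top 3: 1.383. C: 0.911 < 1.383 → exclude; stop.
Optimal diet: B, A, G — 3 of 4 types.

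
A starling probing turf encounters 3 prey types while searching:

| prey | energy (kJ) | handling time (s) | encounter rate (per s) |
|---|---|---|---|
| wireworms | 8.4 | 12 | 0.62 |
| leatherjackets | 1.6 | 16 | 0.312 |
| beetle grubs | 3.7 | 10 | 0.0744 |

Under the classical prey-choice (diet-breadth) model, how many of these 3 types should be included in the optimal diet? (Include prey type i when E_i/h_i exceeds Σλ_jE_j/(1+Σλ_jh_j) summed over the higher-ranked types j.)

Profitabilities (E/h, kJ/s): wireworms 0.7, beetle grubs 0.37, leatherjackets 0.1. Add prey in this order while the next type's profitability exceeds the intake rate on those already taken.
Rate on top 1: 0.6171. beetle grubs: 0.37 < 0.6171 → exclude; stop.
Optimal diet: wireworms — 1 of 3 types.

1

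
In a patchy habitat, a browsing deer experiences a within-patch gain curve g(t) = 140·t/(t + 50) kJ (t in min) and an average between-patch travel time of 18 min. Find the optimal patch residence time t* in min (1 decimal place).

Optimal t* satisfies g'(t*) = g(t*)/(T + t*).
g'(t) = 140·50/(t + 50)². Setting 140·50/(t+50)² = 140t/[(t+50)(18+t)] gives 50(18+t) = t(t+50), so t² = 50×18 = 900.
t* = √900 = 30 min.

30.0 min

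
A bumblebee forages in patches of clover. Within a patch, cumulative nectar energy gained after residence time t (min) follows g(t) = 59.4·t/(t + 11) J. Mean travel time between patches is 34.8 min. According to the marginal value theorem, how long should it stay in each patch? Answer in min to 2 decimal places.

Maximise g(t)/(T+t): set derivative to zero → g'(t)(T+t) = g(t).
g'(t) = 59.4·11/(t + 11)². Setting 59.4·11/(t+11)² = 59.4t/[(t+11)(34.8+t)] gives 11(34.8+t) = t(t+11), so t² = 11×34.8 = 382.8.
t* = √382.8 = 19.57 min.

19.57 min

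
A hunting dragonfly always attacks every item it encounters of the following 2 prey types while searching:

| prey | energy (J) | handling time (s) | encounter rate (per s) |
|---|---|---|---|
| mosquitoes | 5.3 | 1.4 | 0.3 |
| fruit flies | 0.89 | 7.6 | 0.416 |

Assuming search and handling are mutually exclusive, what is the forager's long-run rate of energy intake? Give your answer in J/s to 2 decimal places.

0.43 J/s

Energy encountered per unit search time: 0.3×5.3 + 0.416×0.89 = 1.96 J/s.
Handling time per unit search time: 0.3×1.4 + 0.416×7.6 = 3.582.
Rate = 1.96/(1 + 3.582) = 0.4279 J/s.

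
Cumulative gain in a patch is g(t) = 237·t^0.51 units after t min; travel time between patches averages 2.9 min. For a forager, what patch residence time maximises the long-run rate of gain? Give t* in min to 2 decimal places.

3.02 min

Maximise g(t)/(T+t): set derivative to zero → g'(t)(T+t) = g(t).
g'(t) = 0.51·237·t^-0.49. Setting 0.51·237·t^-0.49 = 237·t^0.51/(2.9+t) gives 0.51(2.9+t) = t, so 0.49·t = 0.51×2.9.
t* = 0.51×2.9/0.49 = 3.018 min.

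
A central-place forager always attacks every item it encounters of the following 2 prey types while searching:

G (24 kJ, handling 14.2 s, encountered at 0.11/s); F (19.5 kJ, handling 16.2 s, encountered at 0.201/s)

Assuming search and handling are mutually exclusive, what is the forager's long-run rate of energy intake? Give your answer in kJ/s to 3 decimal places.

1.127 kJ/s

R = (0.11×24 + 0.201×19.5) / (1 + 0.11×14.2 + 0.201×16.2) = 6.559/5.818 = 1.127 kJ/s.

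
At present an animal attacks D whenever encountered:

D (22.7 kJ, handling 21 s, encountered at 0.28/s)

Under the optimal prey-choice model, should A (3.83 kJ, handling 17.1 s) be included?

No

Current rate: (0.28×22.7)/(1 + 0.28×21) = 0.9238 kJ/s.
Profitability of A: 3.83/17.1 = 0.224 kJ/s.
Since 0.224 < R, time spent handling A is better spent searching.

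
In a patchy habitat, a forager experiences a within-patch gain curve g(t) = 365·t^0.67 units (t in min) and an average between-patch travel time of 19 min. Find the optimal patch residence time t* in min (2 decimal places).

By the marginal value theorem, leave when the instantaneous gain rate g'(t) equals the habitat-wide average g(t)/(T + t).
g'(t) = 0.67·365·t^-0.33. Setting 0.67·365·t^-0.33 = 365·t^0.67/(19+t) gives 0.67(19+t) = t, so 0.33·t = 0.67×19.
t* = 0.67×19/0.33 = 38.58 min.

38.58 min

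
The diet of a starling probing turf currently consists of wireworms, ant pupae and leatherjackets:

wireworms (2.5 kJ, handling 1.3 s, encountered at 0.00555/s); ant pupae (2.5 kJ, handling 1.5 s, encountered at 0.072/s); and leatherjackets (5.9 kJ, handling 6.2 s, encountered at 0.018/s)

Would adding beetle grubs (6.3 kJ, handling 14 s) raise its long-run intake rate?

Intake rate on the current diet: R = (0.00555×2.5 + 0.072×2.5 + 0.018×5.9) / (1 + 0.00555×1.3 + 0.072×1.5 + 0.018×6.2) = 0.3001/1.227 = 0.2446 kJ/s.
beetle grubs: E/h = 6.3/14 = 0.45 kJ/s.
Since 0.45 > R, including beetle grubs increases the long-run rate.

Yes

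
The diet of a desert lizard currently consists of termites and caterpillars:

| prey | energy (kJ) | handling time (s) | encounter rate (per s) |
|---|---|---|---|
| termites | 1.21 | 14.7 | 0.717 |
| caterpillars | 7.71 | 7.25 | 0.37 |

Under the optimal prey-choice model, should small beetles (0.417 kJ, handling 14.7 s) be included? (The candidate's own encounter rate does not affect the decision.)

No

Intake rate on the current diet: R = (0.717×1.21 + 0.37×7.71) / (1 + 0.717×14.7 + 0.37×7.25) = 3.72/14.22 = 0.2616 kJ/s.
small beetles: E/h = 0.417/14.7 = 0.02837 kJ/s.
0.02837 < 0.2616, so adding small beetles would lower the average — exclude it.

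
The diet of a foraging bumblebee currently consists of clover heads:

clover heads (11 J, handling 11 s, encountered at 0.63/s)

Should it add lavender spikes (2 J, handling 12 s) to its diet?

On clover heads alone, R = ΣλE/(1+Σλh) = 6.93/7.93 = 0.8739 J/s.
Profitability of lavender spikes: 2/12 = 0.1667 J/s.
Since 0.1667 < R, time spent handling lavender spikes is better spent searching.

No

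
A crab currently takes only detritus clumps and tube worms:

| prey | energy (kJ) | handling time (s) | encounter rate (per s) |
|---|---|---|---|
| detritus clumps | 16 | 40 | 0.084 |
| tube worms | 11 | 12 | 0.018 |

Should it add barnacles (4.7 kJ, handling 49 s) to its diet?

Current rate: (0.084×16 + 0.018×11)/(1 + 0.084×40 + 0.018×12) = 0.337 kJ/s.
Profitability of barnacles: 4.7/49 = 0.09592 kJ/s.
Since 0.09592 < R, time spent handling barnacles is better spent searching.

No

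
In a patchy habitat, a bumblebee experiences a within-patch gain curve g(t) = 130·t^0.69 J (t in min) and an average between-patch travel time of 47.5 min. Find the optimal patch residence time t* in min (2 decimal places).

By the marginal value theorem, leave when the instantaneous gain rate g'(t) equals the habitat-wide average g(t)/(T + t).
g'(t) = 0.69·130·t^-0.31. Setting 0.69·130·t^-0.31 = 130·t^0.69/(47.5+t) gives 0.69(47.5+t) = t, so 0.31·t = 0.69×47.5.
t* = 0.69×47.5/0.31 = 105.7 min.

105.73 min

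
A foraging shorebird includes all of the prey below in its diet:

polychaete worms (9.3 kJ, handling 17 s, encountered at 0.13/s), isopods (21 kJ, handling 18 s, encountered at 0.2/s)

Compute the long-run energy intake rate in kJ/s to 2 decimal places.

R = (0.13×9.3 + 0.2×21) / (1 + 0.13×17 + 0.2×18) = 5.409/6.81 = 0.7943 kJ/s.

0.79 kJ/s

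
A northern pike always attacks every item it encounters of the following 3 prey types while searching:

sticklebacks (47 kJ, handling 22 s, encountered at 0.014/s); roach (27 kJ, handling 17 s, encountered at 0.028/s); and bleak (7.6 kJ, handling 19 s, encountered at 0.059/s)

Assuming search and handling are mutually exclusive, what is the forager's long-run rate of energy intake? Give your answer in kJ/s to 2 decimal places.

0.64 kJ/s

R = Σλ_iE_i / (1 + Σλ_ih_i)
Numerator: 0.014×47 + 0.028×27 + 0.059×7.6 = 1.862
Denominator: 1 + 0.014×22 + 0.028×17 + 0.059×19 = 2.905
R = 1.862/2.905 = 0.6411 kJ/s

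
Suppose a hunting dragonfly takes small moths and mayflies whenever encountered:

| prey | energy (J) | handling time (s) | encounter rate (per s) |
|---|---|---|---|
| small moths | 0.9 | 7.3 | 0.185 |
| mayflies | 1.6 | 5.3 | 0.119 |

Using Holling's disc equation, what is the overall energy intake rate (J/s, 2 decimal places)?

R = (0.185×0.9 + 0.119×1.6) / (1 + 0.185×7.3 + 0.119×5.3) = 0.3569/2.981 = 0.1197 J/s.

0.12 J/s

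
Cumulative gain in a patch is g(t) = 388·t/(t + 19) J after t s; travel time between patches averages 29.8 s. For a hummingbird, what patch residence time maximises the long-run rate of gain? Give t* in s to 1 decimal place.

By the marginal value theorem, leave when the instantaneous gain rate g'(t) equals the habitat-wide average g(t)/(T + t).
g'(t) = 388·19/(t + 19)². Setting 388·19/(t+19)² = 388t/[(t+19)(29.8+t)] gives 19(29.8+t) = t(t+19), so t² = 19×29.8 = 566.2.
t* = √566.2 = 23.79 s.

23.8 s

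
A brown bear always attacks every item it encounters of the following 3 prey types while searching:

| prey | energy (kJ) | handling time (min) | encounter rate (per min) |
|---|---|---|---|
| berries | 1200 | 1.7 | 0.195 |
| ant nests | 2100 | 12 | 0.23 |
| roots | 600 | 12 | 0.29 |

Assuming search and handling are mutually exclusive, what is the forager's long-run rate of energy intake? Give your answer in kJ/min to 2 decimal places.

Energy encountered per unit search time: 0.195×1200 + 0.23×2100 + 0.29×600 = 891 kJ/min.
Handling time per unit search time: 0.195×1.7 + 0.23×12 + 0.29×12 = 6.571.
Rate = 891/(1 + 6.571) = 117.7 kJ/min.

117.68 kJ/min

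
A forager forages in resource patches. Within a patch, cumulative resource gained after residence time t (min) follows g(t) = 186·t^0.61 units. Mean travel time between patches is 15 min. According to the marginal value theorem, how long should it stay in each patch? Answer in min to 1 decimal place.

23.5 min

Optimal t* satisfies g'(t*) = g(t*)/(T + t*).
g'(t) = 0.61·186·t^-0.39. Setting 0.61·186·t^-0.39 = 186·t^0.61/(15+t) gives 0.61(15+t) = t, so 0.39·t = 0.61×15.
t* = 0.61×15/0.39 = 23.46 min.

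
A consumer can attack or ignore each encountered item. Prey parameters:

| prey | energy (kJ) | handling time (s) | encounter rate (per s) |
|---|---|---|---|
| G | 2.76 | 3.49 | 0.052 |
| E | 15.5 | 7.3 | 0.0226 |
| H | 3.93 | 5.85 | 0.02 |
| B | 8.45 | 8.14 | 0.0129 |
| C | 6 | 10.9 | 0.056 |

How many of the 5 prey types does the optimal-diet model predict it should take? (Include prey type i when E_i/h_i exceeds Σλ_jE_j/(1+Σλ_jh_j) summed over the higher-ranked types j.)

5

Rank by E/h (kJ/s): E 2.12, B 1.04, G 0.791, H 0.672, C 0.55. Include each in turn until the next type's E/h falls below the running intake rate.
Rate on top 1: 0.3007. B: 1.04 > 0.3007 → include.
Rate on top 2: 0.3617. G: 0.791 > 0.3617 → include.
Rate on top 3: 0.4153. H: 0.672 > 0.4153 → include.
Rate on top 4: 0.4345. C: 0.55 > 0.4345 → include.
Optimal diet: E, B, G, H, C — 5 of 5 types.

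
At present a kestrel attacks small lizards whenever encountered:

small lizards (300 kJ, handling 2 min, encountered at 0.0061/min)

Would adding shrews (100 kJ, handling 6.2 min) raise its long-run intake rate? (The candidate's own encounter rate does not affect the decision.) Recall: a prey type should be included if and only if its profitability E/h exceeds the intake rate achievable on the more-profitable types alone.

On small lizards alone, R = ΣλE/(1+Σλh) = 1.83/1.012 = 1.808 kJ/min.
Profitability of shrews: 100/6.2 = 16.13 kJ/min.
Since 16.13 > R, including shrews increases the long-run rate.

Yes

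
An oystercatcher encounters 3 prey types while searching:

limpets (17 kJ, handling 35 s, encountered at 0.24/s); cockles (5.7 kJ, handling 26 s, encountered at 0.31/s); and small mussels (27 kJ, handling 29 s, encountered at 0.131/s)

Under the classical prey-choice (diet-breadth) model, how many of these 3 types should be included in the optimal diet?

E/h in descending order: small mussels 0.931, limpets 0.486, cockles 0.219 kJ/s. The optimal diet is the largest prefix of this list for which every included type satisfies E_i/h_i > R on the types above it.
Rate on top 1: 0.737. limpets: 0.486 < 0.737 → exclude; stop.
Optimal diet: small mussels — 1 of 3 types.

1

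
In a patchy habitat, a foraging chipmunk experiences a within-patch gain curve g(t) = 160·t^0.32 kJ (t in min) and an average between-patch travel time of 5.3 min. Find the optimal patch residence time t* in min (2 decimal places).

2.49 min

By the marginal value theorem, leave when the instantaneous gain rate g'(t) equals the habitat-wide average g(t)/(T + t).
g'(t) = 0.32·160·t^-0.68. Setting 0.32·160·t^-0.68 = 160·t^0.32/(5.3+t) gives 0.32(5.3+t) = t, so 0.68·t = 0.32×5.3.
t* = 0.32×5.3/0.68 = 2.494 min.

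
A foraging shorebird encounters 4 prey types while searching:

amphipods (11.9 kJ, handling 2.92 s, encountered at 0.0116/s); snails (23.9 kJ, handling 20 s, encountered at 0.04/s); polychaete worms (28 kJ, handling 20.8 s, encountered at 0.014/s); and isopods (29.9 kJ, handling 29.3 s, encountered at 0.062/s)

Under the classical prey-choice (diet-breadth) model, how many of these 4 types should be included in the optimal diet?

4

Profitabilities (E/h, kJ/s): amphipods 4.08, polychaete worms 1.35, snails 1.19, isopods 1.02. Add prey in this order while the next type's profitability exceeds the intake rate on those already taken.
Rate on top 1: 0.1335. polychaete worms: 1.35 > 0.1335 → include.
Rate on top 2: 0.4. snails: 1.19 > 0.4 → include.
Rate on top 3: 0.6993. isopods: 1.02 > 0.6993 → include.
Optimal diet: amphipods, polychaete worms, snails, isopods — 4 of 4 types.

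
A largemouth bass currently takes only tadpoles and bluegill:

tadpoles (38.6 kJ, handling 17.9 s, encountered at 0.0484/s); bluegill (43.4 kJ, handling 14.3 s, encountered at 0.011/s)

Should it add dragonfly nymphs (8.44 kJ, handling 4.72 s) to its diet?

Yes

Intake rate on the current diet: R = (0.0484×38.6 + 0.011×43.4) / (1 + 0.0484×17.9 + 0.011×14.3) = 2.346/2.024 = 1.159 kJ/s.
dragonfly nymphs: E/h = 8.44/4.72 = 1.788 kJ/s.
Since 1.788 > R, including dragonfly nymphs increases the long-run rate.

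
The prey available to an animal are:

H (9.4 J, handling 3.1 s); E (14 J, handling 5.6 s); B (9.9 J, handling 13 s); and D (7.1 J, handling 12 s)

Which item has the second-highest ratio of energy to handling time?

In descending order of E/h:
H: 9.4/3.1 = 3.03 J/s
E: 14/5.6 = 2.5 J/s
B: 9.9/13 = 0.762 J/s
D: 7.1/12 = 0.592 J/s

E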